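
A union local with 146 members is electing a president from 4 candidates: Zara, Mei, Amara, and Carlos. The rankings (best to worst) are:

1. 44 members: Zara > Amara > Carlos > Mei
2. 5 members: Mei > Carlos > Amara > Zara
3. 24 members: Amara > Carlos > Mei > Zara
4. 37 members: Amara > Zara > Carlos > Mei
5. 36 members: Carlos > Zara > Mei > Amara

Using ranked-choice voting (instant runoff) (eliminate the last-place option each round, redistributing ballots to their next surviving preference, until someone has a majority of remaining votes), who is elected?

Round 1: Zara 44, Mei 5, Amara 61, Carlos 36. Eliminate Mei.
Round 2: Zara 44, Amara 61, Carlos 41. Eliminate Carlos.
Round 3: Zara 80, Amara 66. Zara has a majority.

Zara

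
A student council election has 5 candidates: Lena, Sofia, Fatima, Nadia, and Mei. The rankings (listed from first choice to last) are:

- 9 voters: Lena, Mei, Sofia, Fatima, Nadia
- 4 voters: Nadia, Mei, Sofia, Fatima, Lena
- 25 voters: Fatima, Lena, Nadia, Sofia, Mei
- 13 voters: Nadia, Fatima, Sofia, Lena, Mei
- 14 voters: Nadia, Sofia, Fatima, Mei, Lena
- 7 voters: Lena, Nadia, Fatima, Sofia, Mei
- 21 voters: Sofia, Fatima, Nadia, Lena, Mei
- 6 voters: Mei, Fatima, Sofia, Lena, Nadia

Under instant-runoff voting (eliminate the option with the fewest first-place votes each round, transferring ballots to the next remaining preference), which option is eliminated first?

Mei

Round 1: Lena 16, Sofia 21, Fatima 25, Nadia 31, Mei 6. Eliminate Mei.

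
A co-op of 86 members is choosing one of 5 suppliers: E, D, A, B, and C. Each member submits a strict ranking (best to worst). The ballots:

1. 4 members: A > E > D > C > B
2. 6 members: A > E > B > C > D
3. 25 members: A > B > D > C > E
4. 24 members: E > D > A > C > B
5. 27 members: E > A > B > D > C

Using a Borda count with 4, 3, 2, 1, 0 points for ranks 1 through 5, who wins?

E: 4·3 + 6·3 + 25·0 + 24·4 + 27·4 = 234
D: 4·2 + 6·0 + 25·2 + 24·3 + 27·1 = 157
A: 4·4 + 6·4 + 25·4 + 24·2 + 27·3 = 269
B: 4·0 + 6·2 + 25·3 + 24·0 + 27·2 = 141
C: 4·1 + 6·1 + 25·1 + 24·1 + 27·0 = 59
A has the highest Borda score (269).

A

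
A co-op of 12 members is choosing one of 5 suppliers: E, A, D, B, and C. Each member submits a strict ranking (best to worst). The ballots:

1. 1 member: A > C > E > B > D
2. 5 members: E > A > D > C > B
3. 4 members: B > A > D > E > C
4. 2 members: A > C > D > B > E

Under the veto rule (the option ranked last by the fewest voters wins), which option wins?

Last-place votes: E 2, A 0, D 1, B 5, C 4.
A is ranked last by the fewest voters, so A wins.

A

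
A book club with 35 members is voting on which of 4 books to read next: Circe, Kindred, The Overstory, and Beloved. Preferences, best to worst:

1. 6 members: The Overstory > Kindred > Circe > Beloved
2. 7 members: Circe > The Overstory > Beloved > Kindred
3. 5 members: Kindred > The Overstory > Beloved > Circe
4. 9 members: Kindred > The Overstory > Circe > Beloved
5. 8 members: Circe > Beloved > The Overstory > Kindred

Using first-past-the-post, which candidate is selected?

Circe

First-place votes: Circe 15, Kindred 14, The Overstory 6, Beloved 0.
Circe has the most first-place votes.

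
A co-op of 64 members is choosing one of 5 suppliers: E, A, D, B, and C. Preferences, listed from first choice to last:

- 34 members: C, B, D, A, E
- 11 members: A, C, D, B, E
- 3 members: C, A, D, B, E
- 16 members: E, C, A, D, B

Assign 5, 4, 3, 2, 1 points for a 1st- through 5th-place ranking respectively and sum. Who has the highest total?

C

E: 34·1 + 11·1 + 3·1 + 16·5 = 128
A: 34·2 + 11·5 + 3·4 + 16·3 = 183
D: 34·3 + 11·3 + 3·3 + 16·2 = 176
B: 34·4 + 11·2 + 3·2 + 16·1 = 180
C: 34·5 + 11·4 + 3·5 + 16·4 = 293
C has the highest Borda score (293).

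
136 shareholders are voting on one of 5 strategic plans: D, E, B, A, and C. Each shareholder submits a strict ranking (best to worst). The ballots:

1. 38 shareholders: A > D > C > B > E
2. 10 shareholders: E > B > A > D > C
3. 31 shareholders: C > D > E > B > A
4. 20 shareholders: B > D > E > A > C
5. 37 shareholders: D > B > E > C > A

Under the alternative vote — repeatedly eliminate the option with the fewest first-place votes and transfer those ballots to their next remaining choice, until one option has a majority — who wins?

Round 1: D 37, E 10, B 20, A 38, C 31. Eliminate E.
Round 2: D 37, B 30, A 38, C 31. Eliminate B.
Round 3: D 57, A 48, C 31. Eliminate C.
Round 4: D 88, A 48. D has a majority.

D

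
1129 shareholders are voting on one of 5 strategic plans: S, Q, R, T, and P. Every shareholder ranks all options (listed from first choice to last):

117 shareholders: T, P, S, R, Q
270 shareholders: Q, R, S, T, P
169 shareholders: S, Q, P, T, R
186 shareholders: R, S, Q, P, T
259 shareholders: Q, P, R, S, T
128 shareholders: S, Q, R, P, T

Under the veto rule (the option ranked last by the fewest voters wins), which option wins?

S

Last-place votes: S 0, Q 117, R 169, T 573, P 270.
S is ranked last by the fewest voters, so S wins.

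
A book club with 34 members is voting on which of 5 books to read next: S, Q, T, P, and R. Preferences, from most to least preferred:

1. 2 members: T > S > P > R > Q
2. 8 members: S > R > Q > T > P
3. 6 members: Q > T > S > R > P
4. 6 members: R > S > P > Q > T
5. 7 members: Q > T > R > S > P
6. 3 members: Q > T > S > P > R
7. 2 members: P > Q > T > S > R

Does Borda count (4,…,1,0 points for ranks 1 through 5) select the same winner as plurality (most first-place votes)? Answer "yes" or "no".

yes

Borda — scores: S 83, Q 92, T 68, P 27, R 70. Winner: Q.
Plurality — first-place votes: S 8, Q 16, T 2, P 2, R 6. Winner: Q.
The two methods agree.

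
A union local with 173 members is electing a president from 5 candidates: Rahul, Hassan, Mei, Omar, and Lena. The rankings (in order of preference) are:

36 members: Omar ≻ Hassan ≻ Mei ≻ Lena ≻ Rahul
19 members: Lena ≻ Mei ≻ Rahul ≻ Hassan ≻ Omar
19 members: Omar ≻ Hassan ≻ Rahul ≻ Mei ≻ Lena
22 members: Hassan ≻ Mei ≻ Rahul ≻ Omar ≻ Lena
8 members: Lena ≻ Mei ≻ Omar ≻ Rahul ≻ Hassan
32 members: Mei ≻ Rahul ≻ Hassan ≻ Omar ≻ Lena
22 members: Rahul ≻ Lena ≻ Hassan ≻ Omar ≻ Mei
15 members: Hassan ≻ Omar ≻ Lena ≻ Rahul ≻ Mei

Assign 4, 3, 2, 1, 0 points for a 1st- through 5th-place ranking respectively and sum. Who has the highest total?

Rahul: 36·0 + 19·2 + 19·2 + 22·2 + 8·1 + 32·3 + 22·4 + 15·1 = 327
Hassan: 36·3 + 19·1 + 19·3 + 22·4 + 8·0 + 32·2 + 22·2 + 15·4 = 440
Mei: 36·2 + 19·3 + 19·1 + 22·3 + 8·3 + 32·4 + 22·0 + 15·0 = 366
Omar: 36·4 + 19·0 + 19·4 + 22·1 + 8·2 + 32·1 + 22·1 + 15·3 = 357
Lena: 36·1 + 19·4 + 19·0 + 22·0 + 8·4 + 32·0 + 22·3 + 15·2 = 240
Hassan has the highest Borda score (440).

Hassan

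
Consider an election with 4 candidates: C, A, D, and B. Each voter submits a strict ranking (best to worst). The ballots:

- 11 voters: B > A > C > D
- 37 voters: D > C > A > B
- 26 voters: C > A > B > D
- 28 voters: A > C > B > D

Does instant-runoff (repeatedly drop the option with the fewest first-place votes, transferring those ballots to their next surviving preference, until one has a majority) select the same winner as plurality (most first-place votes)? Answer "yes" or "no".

Instant-runoff — R1 C 26, A 28, D 37, B 11 (B out); R2 C 26, A 39, D 37 (C out); R3 A 65, D 37 (A winner). Winner: A.
Plurality — first-place votes: C 26, A 28, D 37, B 11. Winner: D.
The two methods disagree.

no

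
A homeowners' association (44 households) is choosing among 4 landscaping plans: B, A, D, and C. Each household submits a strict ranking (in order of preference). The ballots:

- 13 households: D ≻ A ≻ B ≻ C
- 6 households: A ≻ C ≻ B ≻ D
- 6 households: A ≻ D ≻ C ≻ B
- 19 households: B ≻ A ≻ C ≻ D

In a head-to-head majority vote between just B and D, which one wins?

B

Voters preferring B to D: 25; preferring D to B: 19.
B wins the head-to-head.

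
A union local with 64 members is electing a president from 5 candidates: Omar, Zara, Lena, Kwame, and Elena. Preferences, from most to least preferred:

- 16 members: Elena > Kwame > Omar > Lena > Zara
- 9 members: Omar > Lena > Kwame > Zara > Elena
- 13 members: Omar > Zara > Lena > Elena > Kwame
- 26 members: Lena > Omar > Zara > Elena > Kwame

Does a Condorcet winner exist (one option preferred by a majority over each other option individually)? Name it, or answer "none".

Omar

Omar vs Zara: 64–0 for Omar.
Omar vs Lena: 38–26 for Omar.
Omar vs Kwame: 48–16 for Omar.
Omar vs Elena: 48–16 for Omar.
Omar beats every other option head-to-head.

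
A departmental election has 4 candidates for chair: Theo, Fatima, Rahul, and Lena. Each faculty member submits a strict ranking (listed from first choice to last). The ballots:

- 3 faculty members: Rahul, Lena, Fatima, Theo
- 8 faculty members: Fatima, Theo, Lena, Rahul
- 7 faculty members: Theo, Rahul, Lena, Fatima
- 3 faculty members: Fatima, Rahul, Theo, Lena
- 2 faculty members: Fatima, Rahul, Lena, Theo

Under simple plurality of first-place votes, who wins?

Fatima

First-place votes: Theo 7, Fatima 13, Rahul 3, Lena 0.
Fatima has the most first-place votes.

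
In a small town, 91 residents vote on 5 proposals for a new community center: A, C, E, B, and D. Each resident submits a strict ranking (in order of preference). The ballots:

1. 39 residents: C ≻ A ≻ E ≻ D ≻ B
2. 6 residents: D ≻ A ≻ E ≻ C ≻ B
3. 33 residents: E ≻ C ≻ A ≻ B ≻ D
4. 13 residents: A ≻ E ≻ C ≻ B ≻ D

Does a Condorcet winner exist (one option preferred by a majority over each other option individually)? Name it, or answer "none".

none

Checking pairwise contests:
C beats A 72–19.
E beats C 52–39.
A beats E 58–33.
A beats B 91–0.
A beats D 85–6.
Every option loses at least one head-to-head, so there is no Condorcet winner.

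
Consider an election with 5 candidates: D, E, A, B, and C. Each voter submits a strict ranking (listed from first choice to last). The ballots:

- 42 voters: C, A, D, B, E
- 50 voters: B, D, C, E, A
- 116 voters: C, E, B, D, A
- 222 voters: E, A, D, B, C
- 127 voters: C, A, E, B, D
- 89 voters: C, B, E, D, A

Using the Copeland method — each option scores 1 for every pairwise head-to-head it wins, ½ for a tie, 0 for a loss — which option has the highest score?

C

D: loses to E, A, B, and C → score 0.
E: beats D, A, and B; loses to C → score 3.
A: beats D and B; loses to E and C → score 2.
B: beats D; loses to E, A, and C → score 1.
C: beats D, E, A, and B → score 4.
C has the best pairwise record.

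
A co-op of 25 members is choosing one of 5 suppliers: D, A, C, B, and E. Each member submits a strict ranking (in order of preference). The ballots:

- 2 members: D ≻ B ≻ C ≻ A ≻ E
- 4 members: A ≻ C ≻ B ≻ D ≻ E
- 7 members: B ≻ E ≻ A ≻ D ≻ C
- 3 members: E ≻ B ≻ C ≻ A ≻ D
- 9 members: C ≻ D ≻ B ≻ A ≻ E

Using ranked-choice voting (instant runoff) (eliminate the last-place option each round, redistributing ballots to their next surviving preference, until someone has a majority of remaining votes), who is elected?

C

Round 1: D 2, A 4, C 9, B 7, E 3. Eliminate D.
Round 2: A 4, C 9, B 9, E 3. Eliminate E.
Round 3: A 4, C 9, B 12. Eliminate A.
Round 4: C 13, B 12. C has a majority.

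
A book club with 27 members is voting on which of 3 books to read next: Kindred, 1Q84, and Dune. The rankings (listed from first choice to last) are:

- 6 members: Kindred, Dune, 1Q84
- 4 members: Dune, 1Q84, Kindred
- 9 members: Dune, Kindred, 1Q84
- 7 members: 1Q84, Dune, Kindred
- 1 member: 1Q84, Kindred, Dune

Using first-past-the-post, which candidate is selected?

Dune

First-place votes: Kindred 6, 1Q84 8, Dune 13.
Dune has the most first-place votes.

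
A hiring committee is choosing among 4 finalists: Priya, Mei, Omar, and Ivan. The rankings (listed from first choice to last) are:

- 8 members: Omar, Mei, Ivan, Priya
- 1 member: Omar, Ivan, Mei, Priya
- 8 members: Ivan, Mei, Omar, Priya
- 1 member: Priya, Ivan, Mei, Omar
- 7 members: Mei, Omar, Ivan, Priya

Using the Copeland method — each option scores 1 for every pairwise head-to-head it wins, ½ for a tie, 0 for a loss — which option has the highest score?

Priya: loses to Mei, Omar, and Ivan → score 0.
Mei: beats Priya, Omar, and Ivan → score 3.
Omar: beats Priya and Ivan; loses to Mei → score 2.
Ivan: beats Priya; loses to Mei and Omar → score 1.
Mei has the best pairwise record.

Mei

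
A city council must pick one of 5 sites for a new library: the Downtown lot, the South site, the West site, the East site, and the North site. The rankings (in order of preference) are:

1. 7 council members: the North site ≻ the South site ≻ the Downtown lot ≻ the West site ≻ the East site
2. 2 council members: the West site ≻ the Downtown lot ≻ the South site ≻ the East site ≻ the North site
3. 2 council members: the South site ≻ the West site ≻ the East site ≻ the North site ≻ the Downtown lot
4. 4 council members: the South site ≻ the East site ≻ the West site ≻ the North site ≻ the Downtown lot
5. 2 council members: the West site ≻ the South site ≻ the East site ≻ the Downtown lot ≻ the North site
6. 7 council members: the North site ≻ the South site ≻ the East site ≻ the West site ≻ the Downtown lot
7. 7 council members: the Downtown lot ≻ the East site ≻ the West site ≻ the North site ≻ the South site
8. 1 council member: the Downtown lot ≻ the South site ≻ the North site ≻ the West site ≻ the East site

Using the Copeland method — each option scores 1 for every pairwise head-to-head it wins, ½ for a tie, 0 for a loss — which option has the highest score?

the South site

the Downtown lot: beats the East site; loses to the South site, the West site, and the North site → score 1.
the South site: beats the Downtown lot, the West site, and the East site; loses to the North site → score 3.
the West site: beats the Downtown lot and the North site; loses to the South site and the East site → score 2.
the East site: beats the West site and the North site; loses to the Downtown lot and the South site → score 2.
the North site: beats the Downtown lot and the South site; loses to the West site and the East site → score 2.
the South site has the best pairwise record.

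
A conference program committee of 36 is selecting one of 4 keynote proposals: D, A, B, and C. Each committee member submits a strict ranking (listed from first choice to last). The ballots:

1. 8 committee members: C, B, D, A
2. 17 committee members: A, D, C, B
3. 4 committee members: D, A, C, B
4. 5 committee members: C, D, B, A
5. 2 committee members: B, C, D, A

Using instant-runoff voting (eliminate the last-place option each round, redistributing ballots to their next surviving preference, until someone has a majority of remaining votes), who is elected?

A

Round 1: D 4, A 17, B 2, C 13. Eliminate B.
Round 2: D 4, A 17, C 15. Eliminate D.
Round 3: A 21, C 15. A has a majority.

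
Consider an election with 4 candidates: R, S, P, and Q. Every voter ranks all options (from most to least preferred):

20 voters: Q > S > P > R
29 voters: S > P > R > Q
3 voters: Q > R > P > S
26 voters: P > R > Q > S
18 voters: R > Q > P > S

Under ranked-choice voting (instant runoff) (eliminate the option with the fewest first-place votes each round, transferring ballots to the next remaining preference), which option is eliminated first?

Round 1: R 18, S 29, P 26, Q 23. Eliminate R.

R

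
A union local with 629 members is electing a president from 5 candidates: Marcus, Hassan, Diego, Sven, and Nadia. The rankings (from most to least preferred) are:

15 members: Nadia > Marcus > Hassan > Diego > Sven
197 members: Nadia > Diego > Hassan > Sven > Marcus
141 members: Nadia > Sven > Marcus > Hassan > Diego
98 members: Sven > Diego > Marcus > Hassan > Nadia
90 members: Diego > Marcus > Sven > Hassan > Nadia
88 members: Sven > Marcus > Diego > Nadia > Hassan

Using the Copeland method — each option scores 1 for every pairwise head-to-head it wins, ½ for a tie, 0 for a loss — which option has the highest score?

Marcus: beats Hassan; loses to Diego, Sven, and Nadia → score 1.
Hassan: loses to Marcus, Diego, Sven, and Nadia → score 0.
Diego: beats Marcus and Hassan; loses to Sven and Nadia → score 2.
Sven: beats Marcus, Hassan, and Diego; loses to Nadia → score 3.
Nadia: beats Marcus, Hassan, Diego, and Sven → score 4.
Nadia has the best pairwise record.

Nadia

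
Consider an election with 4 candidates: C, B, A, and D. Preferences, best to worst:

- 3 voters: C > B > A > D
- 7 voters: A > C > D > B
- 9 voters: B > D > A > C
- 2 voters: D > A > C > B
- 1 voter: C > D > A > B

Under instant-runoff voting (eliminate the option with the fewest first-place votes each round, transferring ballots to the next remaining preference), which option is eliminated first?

Round 1: C 4, B 9, A 7, D 2. Eliminate D.

D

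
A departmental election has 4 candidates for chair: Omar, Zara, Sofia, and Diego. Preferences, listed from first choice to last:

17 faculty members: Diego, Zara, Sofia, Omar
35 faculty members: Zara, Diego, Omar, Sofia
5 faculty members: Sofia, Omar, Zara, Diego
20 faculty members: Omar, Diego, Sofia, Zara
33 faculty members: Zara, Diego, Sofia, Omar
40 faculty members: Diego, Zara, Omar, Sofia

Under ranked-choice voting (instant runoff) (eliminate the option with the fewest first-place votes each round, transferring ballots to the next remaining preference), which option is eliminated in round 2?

Omar

Round 1: Omar 20, Zara 68, Sofia 5, Diego 57. Eliminate Sofia.
Round 2: Omar 25, Zara 68, Diego 57. Eliminate Omar.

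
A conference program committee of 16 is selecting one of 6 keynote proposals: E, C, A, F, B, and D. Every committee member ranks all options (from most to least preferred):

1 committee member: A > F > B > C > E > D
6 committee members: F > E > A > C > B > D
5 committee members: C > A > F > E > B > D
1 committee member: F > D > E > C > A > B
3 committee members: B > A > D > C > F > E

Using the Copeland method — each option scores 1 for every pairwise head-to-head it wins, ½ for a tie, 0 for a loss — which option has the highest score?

E: beats B and D; loses to C, A, and F → score 2.
C: beats E, B, and D; ties F; loses to A → score 3.5.
A: beats E, C, F, B, and D → score 5.
F: beats E, B, and D; ties C; loses to A → score 3.5.
B: beats D; loses to E, C, A, and F → score 1.
D: loses to E, C, A, F, and B → score 0.
A has the best pairwise record.

A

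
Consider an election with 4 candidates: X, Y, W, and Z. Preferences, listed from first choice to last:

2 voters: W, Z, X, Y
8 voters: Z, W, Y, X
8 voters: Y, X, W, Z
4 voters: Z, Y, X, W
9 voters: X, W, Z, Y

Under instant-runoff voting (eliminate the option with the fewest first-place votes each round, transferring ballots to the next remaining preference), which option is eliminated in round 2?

Round 1: X 9, Y 8, W 2, Z 12. Eliminate W.
Round 2: X 9, Y 8, Z 14. Eliminate Y.

Y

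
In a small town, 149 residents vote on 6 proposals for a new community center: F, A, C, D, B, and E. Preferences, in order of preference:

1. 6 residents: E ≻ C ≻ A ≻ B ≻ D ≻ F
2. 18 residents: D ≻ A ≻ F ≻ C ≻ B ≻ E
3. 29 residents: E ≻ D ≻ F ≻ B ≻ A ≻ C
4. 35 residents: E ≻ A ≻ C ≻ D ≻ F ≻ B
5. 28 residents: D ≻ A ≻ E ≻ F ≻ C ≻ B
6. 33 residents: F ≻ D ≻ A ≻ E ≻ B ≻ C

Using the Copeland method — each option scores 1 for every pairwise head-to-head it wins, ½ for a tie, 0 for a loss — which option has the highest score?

D

F: beats C and B; loses to A, D, and E → score 2.
A: beats F, C, B, and E; loses to D → score 4.
C: beats B; loses to F, A, D, and E → score 1.
D: beats F, A, C, B, and E → score 5.
B: loses to F, A, C, D, and E → score 0.
E: beats F, C, and B; loses to A and D → score 3.
D has the best pairwise record.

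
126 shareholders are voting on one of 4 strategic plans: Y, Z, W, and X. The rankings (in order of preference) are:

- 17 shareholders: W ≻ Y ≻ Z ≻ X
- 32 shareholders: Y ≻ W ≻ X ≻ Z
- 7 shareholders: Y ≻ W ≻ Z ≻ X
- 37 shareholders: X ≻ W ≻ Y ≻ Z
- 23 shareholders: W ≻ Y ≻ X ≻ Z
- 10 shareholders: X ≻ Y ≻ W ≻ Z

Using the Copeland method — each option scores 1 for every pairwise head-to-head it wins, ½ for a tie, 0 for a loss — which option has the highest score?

Y: beats Z and X; loses to W → score 2.
Z: loses to Y, W, and X → score 0.
W: beats Y, Z, and X → score 3.
X: beats Z; loses to Y and W → score 1.
W has the best pairwise record.

W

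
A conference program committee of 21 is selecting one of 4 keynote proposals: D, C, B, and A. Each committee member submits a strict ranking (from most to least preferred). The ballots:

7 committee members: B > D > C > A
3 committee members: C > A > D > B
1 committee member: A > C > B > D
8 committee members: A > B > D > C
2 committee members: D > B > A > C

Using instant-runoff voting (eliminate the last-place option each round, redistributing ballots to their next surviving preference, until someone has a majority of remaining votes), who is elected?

A

Round 1: D 2, C 3, B 7, A 9. Eliminate D.
Round 2: C 3, B 9, A 9. Eliminate C.
Round 3: B 9, A 12. A has a majority.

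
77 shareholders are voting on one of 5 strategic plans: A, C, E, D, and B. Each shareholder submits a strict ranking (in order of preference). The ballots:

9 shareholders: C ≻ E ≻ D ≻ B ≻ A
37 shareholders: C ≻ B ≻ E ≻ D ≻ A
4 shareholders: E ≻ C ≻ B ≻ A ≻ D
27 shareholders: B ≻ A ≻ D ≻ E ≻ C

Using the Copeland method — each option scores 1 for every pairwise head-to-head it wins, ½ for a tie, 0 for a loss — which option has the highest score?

C

A: loses to C, E, D, and B → score 0.
C: beats A, E, D, and B → score 4.
E: beats A and D; loses to C and B → score 2.
D: beats A; loses to C, E, and B → score 1.
B: beats A, E, and D; loses to C → score 3.
C has the best pairwise record.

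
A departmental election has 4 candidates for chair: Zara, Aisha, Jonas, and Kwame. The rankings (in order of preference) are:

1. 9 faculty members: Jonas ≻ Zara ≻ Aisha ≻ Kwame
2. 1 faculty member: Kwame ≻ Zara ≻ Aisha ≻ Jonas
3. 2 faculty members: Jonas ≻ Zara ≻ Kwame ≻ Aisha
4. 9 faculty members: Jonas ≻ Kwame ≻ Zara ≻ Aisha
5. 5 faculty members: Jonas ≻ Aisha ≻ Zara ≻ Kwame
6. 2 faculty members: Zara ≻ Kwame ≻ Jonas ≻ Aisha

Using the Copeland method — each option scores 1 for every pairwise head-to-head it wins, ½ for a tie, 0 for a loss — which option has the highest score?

Jonas

Zara: beats Aisha and Kwame; loses to Jonas → score 2.
Aisha: ties Kwame; loses to Zara and Jonas → score 0.5.
Jonas: beats Zara, Aisha, and Kwame → score 3.
Kwame: ties Aisha; loses to Zara and Jonas → score 0.5.
Jonas has the best pairwise record.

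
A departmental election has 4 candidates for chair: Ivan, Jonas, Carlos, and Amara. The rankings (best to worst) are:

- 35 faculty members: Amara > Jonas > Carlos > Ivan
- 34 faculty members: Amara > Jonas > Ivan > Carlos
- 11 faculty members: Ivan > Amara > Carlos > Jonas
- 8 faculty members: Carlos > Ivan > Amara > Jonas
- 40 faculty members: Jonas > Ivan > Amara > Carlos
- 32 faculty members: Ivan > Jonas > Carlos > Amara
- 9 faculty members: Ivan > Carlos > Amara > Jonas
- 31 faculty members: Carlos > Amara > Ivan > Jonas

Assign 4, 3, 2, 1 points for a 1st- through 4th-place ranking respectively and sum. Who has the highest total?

Ivan: 35·1 + 34·2 + 11·4 + 8·3 + 40·3 + 32·4 + 9·4 + 31·2 = 517
Jonas: 35·3 + 34·3 + 11·1 + 8·1 + 40·4 + 32·3 + 9·1 + 31·1 = 522
Carlos: 35·2 + 34·1 + 11·2 + 8·4 + 40·1 + 32·2 + 9·3 + 31·4 = 413
Amara: 35·4 + 34·4 + 11·3 + 8·2 + 40·2 + 32·1 + 9·2 + 31·3 = 548
Amara has the highest Borda score (548).

Amara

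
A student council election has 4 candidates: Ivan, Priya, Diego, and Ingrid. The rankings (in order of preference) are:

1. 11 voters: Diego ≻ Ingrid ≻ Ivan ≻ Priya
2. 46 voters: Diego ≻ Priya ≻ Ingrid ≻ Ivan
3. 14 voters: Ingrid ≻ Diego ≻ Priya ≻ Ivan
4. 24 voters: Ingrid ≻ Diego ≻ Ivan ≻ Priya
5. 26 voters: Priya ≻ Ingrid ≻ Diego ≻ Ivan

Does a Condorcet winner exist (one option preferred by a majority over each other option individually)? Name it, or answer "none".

none

Checking pairwise contests:
Priya beats Ivan 86–35.
Diego beats Priya 95–26.
Ingrid beats Diego 64–57.
Priya beats Ingrid 72–49.
Every option loses at least one head-to-head, so there is no Condorcet winner.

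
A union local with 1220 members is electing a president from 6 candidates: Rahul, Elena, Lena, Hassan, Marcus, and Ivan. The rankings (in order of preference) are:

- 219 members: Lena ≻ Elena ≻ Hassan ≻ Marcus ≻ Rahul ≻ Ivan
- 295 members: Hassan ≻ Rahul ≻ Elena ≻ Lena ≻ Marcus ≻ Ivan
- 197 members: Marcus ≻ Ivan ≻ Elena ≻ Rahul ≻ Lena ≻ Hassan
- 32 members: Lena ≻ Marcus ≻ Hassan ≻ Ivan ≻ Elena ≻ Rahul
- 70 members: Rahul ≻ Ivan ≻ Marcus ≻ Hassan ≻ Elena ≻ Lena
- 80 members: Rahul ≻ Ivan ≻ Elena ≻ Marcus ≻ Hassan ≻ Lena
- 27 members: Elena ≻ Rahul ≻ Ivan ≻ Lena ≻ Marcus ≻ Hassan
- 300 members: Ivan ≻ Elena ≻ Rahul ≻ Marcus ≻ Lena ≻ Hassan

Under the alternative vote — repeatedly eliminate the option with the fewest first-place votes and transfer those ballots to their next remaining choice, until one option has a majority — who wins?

Ivan

Round 1: Rahul 150, Elena 27, Lena 251, Hassan 295, Marcus 197, Ivan 300. Eliminate Elena.
Round 2: Rahul 177, Lena 251, Hassan 295, Marcus 197, Ivan 300. Eliminate Rahul.
Round 3: Lena 251, Hassan 295, Marcus 197, Ivan 477. Eliminate Marcus.
Round 4: Lena 251, Hassan 295, Ivan 674. Ivan has a majority.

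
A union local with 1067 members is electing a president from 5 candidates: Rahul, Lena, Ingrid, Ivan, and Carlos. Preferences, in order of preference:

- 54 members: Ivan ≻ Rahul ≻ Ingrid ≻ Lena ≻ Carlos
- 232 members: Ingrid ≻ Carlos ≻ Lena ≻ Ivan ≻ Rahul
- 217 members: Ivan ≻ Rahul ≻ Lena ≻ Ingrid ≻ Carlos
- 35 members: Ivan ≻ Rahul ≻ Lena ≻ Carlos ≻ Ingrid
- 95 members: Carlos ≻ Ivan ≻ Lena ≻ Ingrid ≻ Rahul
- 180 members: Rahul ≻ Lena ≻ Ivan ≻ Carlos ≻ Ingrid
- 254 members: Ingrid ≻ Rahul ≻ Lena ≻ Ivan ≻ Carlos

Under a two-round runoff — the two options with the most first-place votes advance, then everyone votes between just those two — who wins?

Round 1 first-place votes: Rahul 180, Lena 0, Ingrid 486, Ivan 306, Carlos 95.
Ingrid and Ivan advance.
Runoff: Ingrid is preferred to Ivan by 486 voters; Ivan by 581.
Ivan wins the runoff.

Ivan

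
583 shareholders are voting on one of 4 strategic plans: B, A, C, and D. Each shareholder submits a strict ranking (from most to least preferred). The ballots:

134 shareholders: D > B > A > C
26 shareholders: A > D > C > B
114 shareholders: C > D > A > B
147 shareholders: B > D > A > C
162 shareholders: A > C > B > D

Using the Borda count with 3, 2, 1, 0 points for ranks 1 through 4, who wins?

B: 134·2 + 26·0 + 114·0 + 147·3 + 162·1 = 871
A: 134·1 + 26·3 + 114·1 + 147·1 + 162·3 = 959
C: 134·0 + 26·1 + 114·3 + 147·0 + 162·2 = 692
D: 134·3 + 26·2 + 114·2 + 147·2 + 162·0 = 976
D has the highest Borda score (976).

D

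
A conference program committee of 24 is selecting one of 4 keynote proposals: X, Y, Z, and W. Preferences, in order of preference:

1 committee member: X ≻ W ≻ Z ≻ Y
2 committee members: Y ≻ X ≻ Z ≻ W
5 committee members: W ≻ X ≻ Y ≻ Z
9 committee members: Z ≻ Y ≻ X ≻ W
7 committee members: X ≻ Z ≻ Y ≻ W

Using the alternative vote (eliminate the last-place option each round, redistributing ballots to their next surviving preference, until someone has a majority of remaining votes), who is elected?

Round 1: X 8, Y 2, Z 9, W 5. Eliminate Y.
Round 2: X 10, Z 9, W 5. Eliminate W.
Round 3: X 15, Z 9. X has a majority.

X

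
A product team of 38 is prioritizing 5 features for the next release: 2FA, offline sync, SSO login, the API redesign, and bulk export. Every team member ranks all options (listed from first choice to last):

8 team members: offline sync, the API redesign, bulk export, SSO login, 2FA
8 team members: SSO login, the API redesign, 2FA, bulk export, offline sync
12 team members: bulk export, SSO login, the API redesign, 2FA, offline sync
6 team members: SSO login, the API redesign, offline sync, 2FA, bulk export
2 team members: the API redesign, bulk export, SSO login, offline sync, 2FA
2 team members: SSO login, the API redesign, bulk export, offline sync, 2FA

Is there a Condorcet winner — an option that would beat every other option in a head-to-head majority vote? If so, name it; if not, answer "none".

none

Checking pairwise contests:
SSO login beats 2FA 38–0.
2FA beats offline sync 20–18.
bulk export beats SSO login 22–16.
SSO login beats the API redesign 28–10.
the API redesign beats bulk export 26–12.
Every option loses at least one head-to-head, so there is no Condorcet winner.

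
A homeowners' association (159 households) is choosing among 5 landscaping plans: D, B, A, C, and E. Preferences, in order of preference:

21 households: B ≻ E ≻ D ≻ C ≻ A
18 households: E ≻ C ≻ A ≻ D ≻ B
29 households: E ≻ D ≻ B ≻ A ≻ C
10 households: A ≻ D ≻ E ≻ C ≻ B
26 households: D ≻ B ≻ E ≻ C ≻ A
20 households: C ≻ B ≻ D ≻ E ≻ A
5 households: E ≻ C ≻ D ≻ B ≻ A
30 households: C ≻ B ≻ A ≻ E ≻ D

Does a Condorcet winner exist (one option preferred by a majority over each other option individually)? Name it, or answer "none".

Checking pairwise contests:
E beats D 103–56.
D beats B 88–71.
D beats A 101–58.
D beats C 86–73.
B beats E 97–62.
Every option loses at least one head-to-head, so there is no Condorcet winner.

none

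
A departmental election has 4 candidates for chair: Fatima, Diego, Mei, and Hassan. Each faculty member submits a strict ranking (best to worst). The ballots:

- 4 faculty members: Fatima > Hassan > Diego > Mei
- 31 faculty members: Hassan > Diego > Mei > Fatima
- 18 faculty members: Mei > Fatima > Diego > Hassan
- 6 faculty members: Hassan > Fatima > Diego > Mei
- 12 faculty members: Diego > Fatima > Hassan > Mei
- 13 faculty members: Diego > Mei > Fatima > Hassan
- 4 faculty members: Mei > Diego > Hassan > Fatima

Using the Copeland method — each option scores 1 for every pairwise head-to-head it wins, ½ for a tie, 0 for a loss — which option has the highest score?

Diego

Fatima: beats Hassan; loses to Diego and Mei → score 1.
Diego: beats Fatima, Mei, and Hassan → score 3.
Mei: beats Fatima; loses to Diego and Hassan → score 1.
Hassan: beats Mei; loses to Fatima and Diego → score 1.
Diego has the best pairwise record.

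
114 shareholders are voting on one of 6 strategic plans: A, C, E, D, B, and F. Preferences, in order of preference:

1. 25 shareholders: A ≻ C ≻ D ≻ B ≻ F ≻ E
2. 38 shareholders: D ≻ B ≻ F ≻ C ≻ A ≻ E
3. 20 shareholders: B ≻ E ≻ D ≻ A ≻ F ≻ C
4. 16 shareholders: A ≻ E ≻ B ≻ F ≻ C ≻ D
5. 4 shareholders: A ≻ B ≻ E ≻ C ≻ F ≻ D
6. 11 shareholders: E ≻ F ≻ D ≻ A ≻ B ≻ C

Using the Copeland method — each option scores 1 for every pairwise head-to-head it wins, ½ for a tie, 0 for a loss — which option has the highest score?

D

A: beats C, E, and F; loses to D and B → score 3.
C: beats E; loses to A, D, B, and F → score 1.
E: loses to A, C, D, B, and F → score 0.
D: beats A, C, E, B, and F → score 5.
B: beats A, C, E, and F; loses to D → score 4.
F: beats C and E; loses to A, D, and B → score 2.
D has the best pairwise record.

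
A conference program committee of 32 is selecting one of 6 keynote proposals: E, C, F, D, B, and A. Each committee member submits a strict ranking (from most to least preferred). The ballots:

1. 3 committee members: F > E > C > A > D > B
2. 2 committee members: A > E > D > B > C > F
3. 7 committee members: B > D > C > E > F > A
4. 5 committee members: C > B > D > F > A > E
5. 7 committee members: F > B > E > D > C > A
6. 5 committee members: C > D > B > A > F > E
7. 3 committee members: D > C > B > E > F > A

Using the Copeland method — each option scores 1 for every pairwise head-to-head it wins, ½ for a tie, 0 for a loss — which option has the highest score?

B

E: beats A; loses to C, F, D, and B → score 1.
C: beats E, F, and A; ties B; loses to D → score 3.5.
F: beats E and A; loses to C, D, and B → score 2.
D: beats E, C, F, and A; loses to B → score 4.
B: beats E, F, D, and A; ties C → score 4.5.
A: loses to E, C, F, D, and B → score 0.
B has the best pairwise record.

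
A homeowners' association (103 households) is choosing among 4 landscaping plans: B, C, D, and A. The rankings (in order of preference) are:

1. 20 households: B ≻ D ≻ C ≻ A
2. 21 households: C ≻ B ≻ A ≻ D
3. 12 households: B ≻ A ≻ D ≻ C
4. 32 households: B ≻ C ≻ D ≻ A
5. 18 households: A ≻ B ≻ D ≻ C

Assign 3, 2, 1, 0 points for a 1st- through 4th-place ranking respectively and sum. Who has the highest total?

B

B: 20·3 + 21·2 + 12·3 + 32·3 + 18·2 = 270
C: 20·1 + 21·3 + 12·0 + 32·2 + 18·0 = 147
D: 20·2 + 21·0 + 12·1 + 32·1 + 18·1 = 102
A: 20·0 + 21·1 + 12·2 + 32·0 + 18·3 = 99
B has the highest Borda score (270).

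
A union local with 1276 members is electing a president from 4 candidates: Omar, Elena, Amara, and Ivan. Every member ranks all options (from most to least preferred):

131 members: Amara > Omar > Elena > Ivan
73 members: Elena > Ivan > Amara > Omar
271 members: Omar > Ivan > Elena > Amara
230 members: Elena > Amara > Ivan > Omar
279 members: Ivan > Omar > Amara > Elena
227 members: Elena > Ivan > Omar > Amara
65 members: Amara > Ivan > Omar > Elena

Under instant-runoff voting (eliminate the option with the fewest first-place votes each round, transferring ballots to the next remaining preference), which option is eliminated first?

Round 1: Omar 271, Elena 530, Amara 196, Ivan 279. Eliminate Amara.

Amara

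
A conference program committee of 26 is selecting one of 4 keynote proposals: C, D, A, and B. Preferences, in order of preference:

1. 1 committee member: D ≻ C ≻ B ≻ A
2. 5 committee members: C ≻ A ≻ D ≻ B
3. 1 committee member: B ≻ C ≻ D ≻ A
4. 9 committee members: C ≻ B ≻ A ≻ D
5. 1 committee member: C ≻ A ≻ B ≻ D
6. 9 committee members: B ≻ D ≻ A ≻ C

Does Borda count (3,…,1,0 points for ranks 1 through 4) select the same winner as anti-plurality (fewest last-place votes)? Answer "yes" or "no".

Borda — scores: C 49, D 27, A 30, B 50. Winner: B.
Anti-plurality — last-place votes: C 9, D 10, A 2, B 5. Winner: A.
The two methods disagree.

no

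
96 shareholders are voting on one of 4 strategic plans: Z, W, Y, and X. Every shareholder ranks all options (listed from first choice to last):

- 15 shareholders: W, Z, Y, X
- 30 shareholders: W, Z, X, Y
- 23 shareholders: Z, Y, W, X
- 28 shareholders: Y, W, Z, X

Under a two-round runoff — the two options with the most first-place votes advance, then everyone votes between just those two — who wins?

Round 1 first-place votes: Z 23, W 45, Y 28, X 0.
W and Y advance.
Runoff: W is preferred to Y by 45 voters; Y by 51.
Y wins the runoff.

Y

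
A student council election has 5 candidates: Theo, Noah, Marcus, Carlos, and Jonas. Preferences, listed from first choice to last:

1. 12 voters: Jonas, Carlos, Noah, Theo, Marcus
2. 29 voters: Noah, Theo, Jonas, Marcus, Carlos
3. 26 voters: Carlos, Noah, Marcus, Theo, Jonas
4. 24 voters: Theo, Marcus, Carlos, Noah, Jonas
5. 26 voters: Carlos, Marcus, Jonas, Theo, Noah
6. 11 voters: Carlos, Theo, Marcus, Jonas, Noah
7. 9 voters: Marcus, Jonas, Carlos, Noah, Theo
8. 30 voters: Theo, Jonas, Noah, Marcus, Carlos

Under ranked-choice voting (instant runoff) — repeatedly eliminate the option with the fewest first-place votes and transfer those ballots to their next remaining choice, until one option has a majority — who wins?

Round 1: Theo 54, Noah 29, Marcus 9, Carlos 63, Jonas 12. Eliminate Marcus.
Round 2: Theo 54, Noah 29, Carlos 63, Jonas 21. Eliminate Jonas.
Round 3: Theo 54, Noah 29, Carlos 84. Carlos has a majority.

Carlos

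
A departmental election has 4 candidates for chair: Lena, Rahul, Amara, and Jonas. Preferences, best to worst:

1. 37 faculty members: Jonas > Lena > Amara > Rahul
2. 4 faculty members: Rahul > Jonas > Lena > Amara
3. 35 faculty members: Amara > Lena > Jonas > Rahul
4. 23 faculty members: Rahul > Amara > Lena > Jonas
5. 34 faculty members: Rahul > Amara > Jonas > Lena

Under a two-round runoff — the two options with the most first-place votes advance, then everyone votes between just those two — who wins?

Jonas

Round 1 first-place votes: Lena 0, Rahul 61, Amara 35, Jonas 37.
Rahul and Jonas advance.
Runoff: Rahul is preferred to Jonas by 61 voters; Jonas by 72.
Jonas wins the runoff.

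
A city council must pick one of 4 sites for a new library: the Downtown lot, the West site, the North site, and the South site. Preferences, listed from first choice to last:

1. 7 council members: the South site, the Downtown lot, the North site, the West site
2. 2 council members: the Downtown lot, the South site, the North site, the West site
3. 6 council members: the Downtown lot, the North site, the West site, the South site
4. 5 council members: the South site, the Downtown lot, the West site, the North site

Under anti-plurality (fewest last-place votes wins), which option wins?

Last-place votes: the Downtown lot 0, the West site 9, the North site 5, the South site 6.
the Downtown lot is ranked last by the fewest voters, so the Downtown lot wins.

the Downtown lot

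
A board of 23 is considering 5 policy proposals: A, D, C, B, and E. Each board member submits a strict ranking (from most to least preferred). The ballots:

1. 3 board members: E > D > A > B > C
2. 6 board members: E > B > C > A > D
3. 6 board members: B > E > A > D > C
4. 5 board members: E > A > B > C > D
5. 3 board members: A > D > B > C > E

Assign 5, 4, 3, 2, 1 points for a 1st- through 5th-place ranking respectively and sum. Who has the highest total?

E

A: 3·3 + 6·2 + 6·3 + 5·4 + 3·5 = 74
D: 3·4 + 6·1 + 6·2 + 5·1 + 3·4 = 47
C: 3·1 + 6·3 + 6·1 + 5·2 + 3·2 = 43
B: 3·2 + 6·4 + 6·5 + 5·3 + 3·3 = 84
E: 3·5 + 6·5 + 6·4 + 5·5 + 3·1 = 97
E has the highest Borda score (97).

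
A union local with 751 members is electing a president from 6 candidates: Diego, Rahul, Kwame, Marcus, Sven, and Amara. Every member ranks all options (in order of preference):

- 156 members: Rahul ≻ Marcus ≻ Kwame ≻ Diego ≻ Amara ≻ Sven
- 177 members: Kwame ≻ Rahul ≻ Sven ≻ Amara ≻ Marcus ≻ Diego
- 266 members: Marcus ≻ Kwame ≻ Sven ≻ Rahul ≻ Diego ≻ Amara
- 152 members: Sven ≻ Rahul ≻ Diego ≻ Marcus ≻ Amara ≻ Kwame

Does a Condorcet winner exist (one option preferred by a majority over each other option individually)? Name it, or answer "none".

Checking pairwise contests:
Rahul beats Diego 751–0.
Kwame beats Rahul 443–308.
Marcus beats Kwame 574–177.
Rahul beats Marcus 485–266.
Kwame beats Sven 599–152.
Diego beats Amara 574–177.
Every option loses at least one head-to-head, so there is no Condorcet winner.

none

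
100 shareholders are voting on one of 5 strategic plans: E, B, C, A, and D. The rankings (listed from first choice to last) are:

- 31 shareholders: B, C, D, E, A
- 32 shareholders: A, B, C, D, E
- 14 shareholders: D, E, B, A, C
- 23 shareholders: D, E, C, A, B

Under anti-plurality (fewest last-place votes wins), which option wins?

D

Last-place votes: E 32, B 23, C 14, A 31, D 0.
D is ranked last by the fewest voters, so D wins.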